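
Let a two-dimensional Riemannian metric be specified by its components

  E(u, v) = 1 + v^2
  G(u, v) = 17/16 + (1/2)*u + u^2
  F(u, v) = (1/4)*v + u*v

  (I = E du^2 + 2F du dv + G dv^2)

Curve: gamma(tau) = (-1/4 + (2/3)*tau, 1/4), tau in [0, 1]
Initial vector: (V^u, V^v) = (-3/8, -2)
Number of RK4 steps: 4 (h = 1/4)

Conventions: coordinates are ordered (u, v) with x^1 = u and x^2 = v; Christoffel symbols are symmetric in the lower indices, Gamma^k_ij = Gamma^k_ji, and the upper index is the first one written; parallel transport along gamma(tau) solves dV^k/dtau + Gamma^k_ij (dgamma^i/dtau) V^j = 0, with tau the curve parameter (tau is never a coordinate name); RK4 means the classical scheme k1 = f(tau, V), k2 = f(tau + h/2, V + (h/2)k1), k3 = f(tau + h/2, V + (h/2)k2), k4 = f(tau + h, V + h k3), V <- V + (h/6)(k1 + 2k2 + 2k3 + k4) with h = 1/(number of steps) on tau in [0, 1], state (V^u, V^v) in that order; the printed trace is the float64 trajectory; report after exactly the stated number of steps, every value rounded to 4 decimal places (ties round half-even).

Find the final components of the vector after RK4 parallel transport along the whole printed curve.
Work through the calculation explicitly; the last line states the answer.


gamma'(tau) = (2/3, 0); f(tau, V)^k = -Gamma^k_ij(gamma(tau)) gamma'^i(tau) V^j; h = 1/4; intermediate values shown to 6 dp
curve data and Christoffel symbols at the stage parameters:
  tau = 0.000000: gamma = (-0.250000, 0.250000), gamma' = (0.666667, 0.000000); Gamma_uuu = 0.000000, Gamma_uuv = 0.235294, Gamma_uvv = 0.000000, Gamma_vuu = 0.000000, Gamma_vuv = 0.000000, Gamma_vvv = 0.000000
  tau = 0.125000: gamma = (-0.166667, 0.250000), gamma' = (0.666667, 0.000000); Gamma_uuu = 0.000000, Gamma_uuv = 0.233766, Gamma_uvv = 0.000000, Gamma_vuu = 0.000000, Gamma_vuv = 0.077922, Gamma_vvv = 0.000000
  tau = 0.250000: gamma = (-0.083333, 0.250000), gamma' = (0.666667, 0.000000); Gamma_uuu = 0.000000, Gamma_uuv = 0.229299, Gamma_uvv = 0.000000, Gamma_vuu = 0.000000, Gamma_vuv = 0.152866, Gamma_vvv = 0.000000
  tau = 0.375000: gamma = (0.000000, 0.250000), gamma' = (0.666667, 0.000000); Gamma_uuu = 0.000000, Gamma_uuv = 0.222222, Gamma_uvv = 0.000000, Gamma_vuu = 0.000000, Gamma_vuv = 0.222222, Gamma_vvv = 0.000000
  tau = 0.500000: gamma = (0.083333, 0.250000), gamma' = (0.666667, 0.000000); Gamma_uuu = 0.000000, Gamma_uuv = 0.213018, Gamma_uvv = 0.000000, Gamma_vuu = 0.000000, Gamma_vuv = 0.284024, Gamma_vvv = 0.000000
  tau = 0.625000: gamma = (0.166667, 0.250000), gamma' = (0.666667, 0.000000); Gamma_uuu = 0.000000, Gamma_uuv = 0.202247, Gamma_uvv = 0.000000, Gamma_vuu = 0.000000, Gamma_vuv = 0.337079, Gamma_vvv = 0.000000
  tau = 0.750000: gamma = (0.250000, 0.250000), gamma' = (0.666667, 0.000000); Gamma_uuu = 0.000000, Gamma_uuv = 0.190476, Gamma_uvv = 0.000000, Gamma_vuu = 0.000000, Gamma_vuv = 0.380952, Gamma_vvv = 0.000000
  tau = 0.875000: gamma = (0.333333, 0.250000), gamma' = (0.666667, 0.000000); Gamma_uuu = 0.000000, Gamma_uuv = 0.178218, Gamma_uvv = 0.000000, Gamma_vuu = 0.000000, Gamma_vuv = 0.415842, Gamma_vvv = 0.000000
  tau = 1.000000: gamma = (0.416667, 0.250000), gamma' = (0.666667, 0.000000); Gamma_uuu = 0.000000, Gamma_uuv = 0.165899, Gamma_uvv = 0.000000, Gamma_vuu = 0.000000, Gamma_vuv = 0.442396, Gamma_vvv = 0.000000
step 0: V^u = -0.3750, V^v = -2.0000
step 1: k1 = (0.313725, 0.000000), k2 = (0.311688, 0.103896), k3 = (0.309664, 0.103221), k4 = (0.301788, 0.201192); V <- V + (h/6)(k1 + 2k2 + 2k3 + k4): V^u = -0.2976, V^v = -1.9744
step 2: k1 = (0.301813, 0.201208), k2 = (0.288771, 0.288771), k3 = (0.287150, 0.287150), k4 = (0.270187, 0.360250); V <- V + (h/6)(k1 + 2k2 + 2k3 + k4): V^u = -0.2257, V^v = -1.9030
step 3: k1 = (0.270244, 0.360326), k2 = (0.250507, 0.417512), k3 = (0.249543, 0.415906), k4 = (0.228444, 0.456887); V <- V + (h/6)(k1 + 2k2 + 2k3 + k4): V^u = -0.1633, V^v = -1.7995
step 4: k1 = (0.228504, 0.457008), k2 = (0.207011, 0.483025), k3 = (0.206624, 0.482124), k4 = (0.185689, 0.495170); V <- V + (h/6)(k1 + 2k2 + 2k3 + k4): V^u = -0.1116, V^v = -1.6794

Answer: V^u = -0.1116, V^v = -1.6794


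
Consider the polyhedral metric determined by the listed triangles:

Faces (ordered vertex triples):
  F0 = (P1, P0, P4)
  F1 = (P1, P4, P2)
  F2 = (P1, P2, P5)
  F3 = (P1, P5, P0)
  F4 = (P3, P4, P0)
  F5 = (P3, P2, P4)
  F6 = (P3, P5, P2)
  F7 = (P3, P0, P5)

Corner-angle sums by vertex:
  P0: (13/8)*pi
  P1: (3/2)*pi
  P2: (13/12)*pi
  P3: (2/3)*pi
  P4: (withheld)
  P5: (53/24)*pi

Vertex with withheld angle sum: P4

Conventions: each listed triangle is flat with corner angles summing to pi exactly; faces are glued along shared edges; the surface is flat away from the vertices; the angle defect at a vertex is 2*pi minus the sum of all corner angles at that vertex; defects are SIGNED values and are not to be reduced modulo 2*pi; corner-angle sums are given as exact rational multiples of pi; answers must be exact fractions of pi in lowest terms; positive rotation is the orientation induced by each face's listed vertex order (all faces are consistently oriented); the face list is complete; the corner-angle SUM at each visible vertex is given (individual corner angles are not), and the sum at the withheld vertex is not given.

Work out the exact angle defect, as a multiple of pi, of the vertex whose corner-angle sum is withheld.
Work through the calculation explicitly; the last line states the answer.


V = 6, E = 12, F = 8; chi = V - E + F = 2
Gauss-Bonnet: total defect = 2*pi*chi = 4*pi; visible defects sum to (35/12)*pi

Answer: defect(P4) = (13/12)*pi


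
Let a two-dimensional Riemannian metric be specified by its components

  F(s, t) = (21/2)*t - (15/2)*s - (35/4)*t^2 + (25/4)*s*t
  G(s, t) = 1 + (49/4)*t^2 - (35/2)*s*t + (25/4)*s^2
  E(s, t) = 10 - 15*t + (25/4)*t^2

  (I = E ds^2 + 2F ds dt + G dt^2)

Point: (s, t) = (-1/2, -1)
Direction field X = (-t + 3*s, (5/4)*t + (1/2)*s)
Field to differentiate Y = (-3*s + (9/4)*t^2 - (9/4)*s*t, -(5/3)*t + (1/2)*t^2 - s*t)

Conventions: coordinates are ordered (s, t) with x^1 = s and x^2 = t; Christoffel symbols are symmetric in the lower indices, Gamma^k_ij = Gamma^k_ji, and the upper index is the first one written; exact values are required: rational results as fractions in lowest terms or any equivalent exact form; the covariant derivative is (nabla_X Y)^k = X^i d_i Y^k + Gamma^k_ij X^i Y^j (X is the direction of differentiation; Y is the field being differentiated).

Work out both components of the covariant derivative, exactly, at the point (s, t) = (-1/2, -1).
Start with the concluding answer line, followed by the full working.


Answer: (nabla_X Y)^s = 165061/27888, (nabla_X Y)^t = 11867/4648

E = 125/4, F = -99/8, G = 97/16 at the point
E_s = 0, E_t = -55/2, F_s = -55/4, F_t = 199/8, G_s = 45/4, G_t = -63/4
EG - F^2 = 581/16;  g^inv = (16/581) * [[97/16, 99/8], [99/8, 125/4]]
first-kind symbols [ij,l] = (1/2)(d_i g_jl + d_j g_il - d_l g_ij): [ss,s] = E_s/2 = 0, [ss,t] = F_s - E_t/2 = 0, [st,s] = E_t/2 = -55/4, [st,t] = G_s/2 = 45/8, [tt,s] = F_t - G_s/2 = 77/4, [tt,t] = G_t/2 = -63/8
Gamma^s_ij = (G*[ij,s] - F*[ij,t])/(EG - F^2), Gamma^t_ij = (E*[ij,t] - F*[ij,s])/(EG - F^2)
Gamma_sss = 0, Gamma_sst = -220/581, Gamma_stt = 44/83, Gamma_tss = 0, Gamma_tst = 90/581, Gamma_ttt = -18/83
X = (-1/2, -3/2), Y = (21/8, 5/3) at the point


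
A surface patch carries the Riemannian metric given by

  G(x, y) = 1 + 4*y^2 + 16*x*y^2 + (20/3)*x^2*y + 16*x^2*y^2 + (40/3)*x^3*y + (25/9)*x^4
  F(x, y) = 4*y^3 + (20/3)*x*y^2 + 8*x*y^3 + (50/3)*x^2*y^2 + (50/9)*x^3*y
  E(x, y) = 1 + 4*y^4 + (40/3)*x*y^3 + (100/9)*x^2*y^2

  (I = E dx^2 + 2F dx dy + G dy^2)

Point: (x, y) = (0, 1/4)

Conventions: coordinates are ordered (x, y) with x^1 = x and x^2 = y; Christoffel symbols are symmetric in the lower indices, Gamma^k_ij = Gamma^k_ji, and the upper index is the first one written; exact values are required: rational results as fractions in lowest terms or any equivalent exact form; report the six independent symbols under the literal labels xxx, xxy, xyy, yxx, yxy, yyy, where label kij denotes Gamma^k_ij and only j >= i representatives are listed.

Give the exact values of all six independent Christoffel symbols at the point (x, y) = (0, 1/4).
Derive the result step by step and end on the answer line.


E = 65/64, F = 1/16, G = 5/4 at the point
E_x = 5/24, E_y = 1/4, F_x = 13/24, F_y = 3/4, G_x = 1, G_y = 2
EG - F^2 = 81/64;  g^inv = (64/81) * [[5/4, -1/16], [-1/16, 65/64]]
first-kind symbols [ij,l] = (1/2)(d_i g_jl + d_j g_il - d_l g_ij): [xx,x] = E_x/2 = 5/48, [xx,y] = F_x - E_y/2 = 5/12, [xy,x] = E_y/2 = 1/8, [xy,y] = G_x/2 = 1/2, [yy,x] = F_y - G_x/2 = 1/4, [yy,y] = G_y/2 = 1
Gamma^x_ij = (G*[ij,x] - F*[ij,y])/(EG - F^2), Gamma^y_ij = (E*[ij,y] - F*[ij,x])/(EG - F^2)

Answer: Gamma_xxx = 20/243, Gamma_xxy = 8/81, Gamma_xyy = 16/81, Gamma_yxx = 80/243, Gamma_yxy = 32/81, Gamma_yyy = 64/81


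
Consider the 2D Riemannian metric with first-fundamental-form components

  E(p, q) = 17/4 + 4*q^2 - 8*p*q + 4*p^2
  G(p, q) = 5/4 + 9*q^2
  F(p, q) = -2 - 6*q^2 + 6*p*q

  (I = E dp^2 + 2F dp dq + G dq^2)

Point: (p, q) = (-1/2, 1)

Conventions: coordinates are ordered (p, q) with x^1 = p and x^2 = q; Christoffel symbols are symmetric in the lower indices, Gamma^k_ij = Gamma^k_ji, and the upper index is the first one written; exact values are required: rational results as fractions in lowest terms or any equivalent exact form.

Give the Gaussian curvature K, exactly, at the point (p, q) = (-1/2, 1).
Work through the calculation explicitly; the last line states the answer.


E = 53/4, F = -11, G = 41/4, EG - F^2 = 237/16 at the point
E_p = -12, E_q = 12, F_p = 6, F_q = -15, G_p = 0, G_q = 18
E_qq = 8, F_pq = 6, G_pp = 0
Brioschi: K = (det M1 - det M2) / (EG - F^2)^2 with the standard first/second-derivative matrices M1, M2.
M1 = [[-E_qq/2 + F_pq - G_pp/2, E_p/2, F_p - E_q/2], [F_q - G_p/2, E, F], [G_q/2, F, G]] = [[2, -6, 0], [-15, 53/4, -11], [9, -11, 41/4]]; det M1 = -2391/8
M2 = [[0, E_q/2, G_p/2], [E_q/2, E, F], [G_p/2, F, G]] = [[0, 6, 0], [6, 53/4, -11], [0, -11, 41/4]]; det M2 = -369
det M1 - det M2 = 561/8; K = 561/8 / (237/16)^2 = 5984/18723

Answer: K = 5984/18723


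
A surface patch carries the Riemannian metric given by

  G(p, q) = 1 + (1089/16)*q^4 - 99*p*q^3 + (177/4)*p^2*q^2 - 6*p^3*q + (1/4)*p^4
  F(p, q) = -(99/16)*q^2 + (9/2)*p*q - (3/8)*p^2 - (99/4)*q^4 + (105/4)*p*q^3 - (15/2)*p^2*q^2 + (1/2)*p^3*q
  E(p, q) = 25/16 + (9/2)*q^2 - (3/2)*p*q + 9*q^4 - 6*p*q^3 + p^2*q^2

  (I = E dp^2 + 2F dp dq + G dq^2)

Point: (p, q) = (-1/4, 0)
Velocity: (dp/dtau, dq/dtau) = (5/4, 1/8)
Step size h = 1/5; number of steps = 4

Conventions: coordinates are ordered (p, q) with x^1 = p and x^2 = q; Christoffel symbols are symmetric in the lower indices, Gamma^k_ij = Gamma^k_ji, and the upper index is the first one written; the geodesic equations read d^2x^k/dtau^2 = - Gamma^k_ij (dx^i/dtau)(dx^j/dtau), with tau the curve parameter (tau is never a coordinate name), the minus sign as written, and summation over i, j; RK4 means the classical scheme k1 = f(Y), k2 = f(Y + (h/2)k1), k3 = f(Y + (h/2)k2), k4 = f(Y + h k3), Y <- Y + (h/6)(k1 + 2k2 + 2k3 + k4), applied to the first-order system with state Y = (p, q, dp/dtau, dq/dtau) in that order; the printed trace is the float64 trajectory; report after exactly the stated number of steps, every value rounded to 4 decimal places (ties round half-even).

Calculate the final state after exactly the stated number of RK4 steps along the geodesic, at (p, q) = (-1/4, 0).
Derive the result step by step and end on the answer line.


f(Y) = (dp/dtau, dq/dtau, -Gamma^p_ij Y'^i Y'^j, -Gamma^q_ij Y'^i Y'^j) with the Gammas evaluated at the stage position; h = 0.200000; intermediate values shown to 6 dp
step 0: p = -0.2500, q = 0.0000, dp/dtau = 1.2500, dq/dtau = 0.1250
step 1:
  k1: at (p, q) = (-0.250000, 0.000000), (dp/dtau, dq/dtau) = (1.250000, 0.125000); Gamma_ppp = 0.000000, Gamma_ppq = 0.119925, Gamma_pqq = -0.719550, Gamma_qpp = 0.000000, Gamma_qpq = -0.004997, Gamma_qqq = 0.029981; k1 = (1.250000, 0.125000, -0.026234, 0.001093)
  k2: at (p, q) = (-0.125000, 0.012500), (dp/dtau, dq/dtau) = (1.247377, 0.125109); Gamma_ppp = -0.006003, Gamma_ppq = 0.096051, Gamma_pqq = -0.459246, Gamma_qpp = 0.000147, Gamma_qpq = -0.002360, Gamma_qqq = 0.011283; k2 = (1.247377, 0.125109, -0.013450, 0.000330)
  k3: at (p, q) = (-0.125262, 0.012511), (dp/dtau, dq/dtau) = (1.248655, 0.125033); Gamma_ppp = -0.006008, Gamma_ppq = 0.096209, Gamma_pqq = -0.460089, Gamma_qpp = 0.000148, Gamma_qpq = -0.002372, Gamma_qqq = 0.011342; k3 = (1.248655, 0.125033, -0.013480, 0.000332)
  k4: at (p, q) = (-0.000269, 0.025007), (dp/dtau, dq/dtau) = (1.247304, 0.125066); Gamma_ppp = -0.012011, Gamma_ppq = 0.072197, Gamma_pqq = -0.198963, Gamma_qpp = 0.000083, Gamma_qpq = -0.000499, Gamma_qqq = 0.001376; k4 = (1.247304, 0.125066, -0.000726, 0.000005)
  Y <- Y + (h/6)(k1 + 2k2 + 2k3 + k4): p = -0.0004, q = 0.0250, dp/dtau = 1.2473, dq/dtau = 0.1251
step 2:
  k1: at (p, q) = (-0.000354, 0.025012), (dp/dtau, dq/dtau) = (1.247306, 0.125081); Gamma_ppp = -0.012014, Gamma_ppq = 0.072253, Gamma_pqq = -0.199249, Gamma_qpp = 0.000083, Gamma_qpq = -0.000501, Gamma_qqq = 0.001382; k1 = (1.247306, 0.125081, -0.000737, 0.000005)
  k2: at (p, q) = (0.124376, 0.037520), (dp/dtau, dq/dtau) = (1.247232, 0.125081); Gamma_ppp = -0.018006, Gamma_ppq = 0.048346, Gamma_pqq = 0.061034, Gamma_qpp = -0.000208, Gamma_qpq = 0.000558, Gamma_qqq = 0.000704; k2 = (1.247232, 0.125081, 0.011970, 0.000138)
  k3: at (p, q) = (0.124369, 0.037520), (dp/dtau, dq/dtau) = (1.248503, 0.125095); Gamma_ppp = -0.018006, Gamma_ppq = 0.048350, Gamma_pqq = 0.061012, Gamma_qpp = -0.000208, Gamma_qpq = 0.000558, Gamma_qqq = 0.000704; k3 = (1.248503, 0.125095, 0.012009, 0.000139)
  k4: at (p, q) = (0.249346, 0.050031), (dp/dtau, dq/dtau) = (1.249708, 0.125109); Gamma_ppp = -0.023961, Gamma_ppq = 0.024348, Gamma_pqq = 0.321159, Gamma_qpp = -0.000743, Gamma_qpq = 0.000755, Gamma_qqq = 0.009963; k4 = (1.249708, 0.125109, 0.024782, 0.000769)
  Y <- Y + (h/6)(k1 + 2k2 + 2k3 + k4): p = 0.2493, q = 0.0500, dp/dtau = 1.2497, dq/dtau = 0.1251
step 3:
  k1: at (p, q) = (0.249262, 0.050030), (dp/dtau, dq/dtau) = (1.249706, 0.125125); Gamma_ppp = -0.023961, Gamma_ppq = 0.024386, Gamma_pqq = 0.320924, Gamma_qpp = -0.000743, Gamma_qpq = 0.000756, Gamma_qqq = 0.009954; k1 = (1.249706, 0.125125, 0.024771, 0.000768)
  k2: at (p, q) = (0.374232, 0.062542), (dp/dtau, dq/dtau) = (1.252183, 0.125202); Gamma_ppp = -0.029857, Gamma_ppq = 0.000487, Gamma_pqq = 0.579292, Gamma_qpp = -0.001542, Gamma_qpq = 0.000025, Gamma_qqq = 0.029922; k2 = (1.252183, 0.125202, 0.037582, 0.001941)
  k3: at (p, q) = (0.374480, 0.062550), (dp/dtau, dq/dtau) = (1.253464, 0.125319); Gamma_ppp = -0.029861, Gamma_ppq = 0.000391, Gamma_pqq = 0.579937, Gamma_qpp = -0.001543, Gamma_qpq = 0.000020, Gamma_qqq = 0.029964; k3 = (1.253464, 0.125319, 0.037686, 0.001947)
  k4: at (p, q) = (0.499955, 0.075094), (dp/dtau, dq/dtau) = (1.257243, 0.125514); Gamma_ppp = -0.035684, Gamma_ppq = -0.023472, Gamma_pqq = 0.836677, Gamma_qpp = -0.002630, Gamma_qpq = -0.001730, Gamma_qqq = 0.061670; k4 = (1.257243, 0.125514, 0.050632, 0.003732)
  Y <- Y + (h/6)(k1 + 2k2 + 2k3 + k4): p = 0.4999, q = 0.0751, dp/dtau = 1.2572, dq/dtau = 0.1255
step 4:
  k1: at (p, q) = (0.499870, 0.075086), (dp/dtau, dq/dtau) = (1.257237, 0.125534); Gamma_ppp = -0.035681, Gamma_ppq = -0.023454, Gamma_pqq = 0.836500, Gamma_qpp = -0.002629, Gamma_qpq = -0.001728, Gamma_qqq = 0.061645; k1 = (1.257237, 0.125534, 0.050620, 0.003730)
  k2: at (p, q) = (0.625594, 0.087639), (dp/dtau, dq/dtau) = (1.262299, 0.125907); Gamma_ppp = -0.041391, Gamma_ppq = -0.047114, Gamma_pqq = 1.089807, Gamma_qpp = -0.004029, Gamma_qpq = -0.004586, Gamma_qqq = 0.106081; k2 = (1.262299, 0.125907, 0.063652, 0.006196)
  k3: at (p, q) = (0.626100, 0.087677), (dp/dtau, dq/dtau) = (1.263602, 0.126154); Gamma_ppp = -0.041407, Gamma_ppq = -0.047247, Gamma_pqq = 1.090924, Gamma_qpp = -0.004033, Gamma_qpq = -0.004602, Gamma_qqq = 0.106250; k3 = (1.263602, 0.126154, 0.063816, 0.006215)
  k4: at (p, q) = (0.752590, 0.100317), (dp/dtau, dq/dtau) = (1.270001, 0.126777); Gamma_ppp = -0.046999, Gamma_ppq = -0.070600, Gamma_pqq = 1.340083, Gamma_qpp = -0.005787, Gamma_qpq = -0.008693, Gamma_qqq = 0.164996; k4 = (1.270001, 0.126777, 0.077001, 0.009481)
  Y <- Y + (h/6)(k1 + 2k2 + 2k3 + k4): p = 0.7525, q = 0.1003, dp/dtau = 1.2700, dq/dtau = 0.1268

Answer: p = 0.7525, q = 0.1003, dp/dtau = 1.2700, dq/dtau = 0.1268


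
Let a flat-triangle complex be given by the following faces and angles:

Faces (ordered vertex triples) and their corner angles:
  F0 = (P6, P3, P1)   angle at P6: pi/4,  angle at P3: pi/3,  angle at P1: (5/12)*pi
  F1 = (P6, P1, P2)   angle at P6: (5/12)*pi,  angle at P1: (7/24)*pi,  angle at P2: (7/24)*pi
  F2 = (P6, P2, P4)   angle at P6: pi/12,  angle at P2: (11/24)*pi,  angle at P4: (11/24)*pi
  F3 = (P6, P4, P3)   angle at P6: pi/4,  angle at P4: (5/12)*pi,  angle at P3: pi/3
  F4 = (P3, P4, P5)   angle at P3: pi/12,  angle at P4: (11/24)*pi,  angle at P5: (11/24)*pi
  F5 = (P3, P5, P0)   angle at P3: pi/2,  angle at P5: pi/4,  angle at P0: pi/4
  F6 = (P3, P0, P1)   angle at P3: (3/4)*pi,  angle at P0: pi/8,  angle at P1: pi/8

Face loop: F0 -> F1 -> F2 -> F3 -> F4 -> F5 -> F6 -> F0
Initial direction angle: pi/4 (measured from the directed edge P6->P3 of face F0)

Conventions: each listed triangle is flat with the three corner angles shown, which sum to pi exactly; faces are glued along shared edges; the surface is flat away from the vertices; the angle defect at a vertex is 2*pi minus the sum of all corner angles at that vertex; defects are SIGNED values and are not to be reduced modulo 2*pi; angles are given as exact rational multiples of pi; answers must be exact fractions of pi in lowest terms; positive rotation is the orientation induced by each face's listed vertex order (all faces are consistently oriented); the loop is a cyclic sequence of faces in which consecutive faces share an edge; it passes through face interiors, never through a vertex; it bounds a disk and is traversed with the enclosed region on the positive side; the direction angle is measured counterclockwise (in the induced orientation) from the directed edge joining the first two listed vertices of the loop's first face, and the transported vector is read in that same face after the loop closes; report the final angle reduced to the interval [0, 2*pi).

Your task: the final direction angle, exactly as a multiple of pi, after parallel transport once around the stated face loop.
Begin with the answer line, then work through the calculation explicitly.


Answer: final direction angle = (5/4)*pi

enclosed vertex P3: corner angles sum to 2*pi, defect = 2*pi - 2*pi = 0
enclosed vertex P6: corner angles sum to pi, defect = 2*pi - pi = pi
the rotation equals the total enclosed defect, so the final angle is initial + defects (mod 2*pi)
final angle = pi/4 + pi = (5/4)*pi (mod 2*pi)


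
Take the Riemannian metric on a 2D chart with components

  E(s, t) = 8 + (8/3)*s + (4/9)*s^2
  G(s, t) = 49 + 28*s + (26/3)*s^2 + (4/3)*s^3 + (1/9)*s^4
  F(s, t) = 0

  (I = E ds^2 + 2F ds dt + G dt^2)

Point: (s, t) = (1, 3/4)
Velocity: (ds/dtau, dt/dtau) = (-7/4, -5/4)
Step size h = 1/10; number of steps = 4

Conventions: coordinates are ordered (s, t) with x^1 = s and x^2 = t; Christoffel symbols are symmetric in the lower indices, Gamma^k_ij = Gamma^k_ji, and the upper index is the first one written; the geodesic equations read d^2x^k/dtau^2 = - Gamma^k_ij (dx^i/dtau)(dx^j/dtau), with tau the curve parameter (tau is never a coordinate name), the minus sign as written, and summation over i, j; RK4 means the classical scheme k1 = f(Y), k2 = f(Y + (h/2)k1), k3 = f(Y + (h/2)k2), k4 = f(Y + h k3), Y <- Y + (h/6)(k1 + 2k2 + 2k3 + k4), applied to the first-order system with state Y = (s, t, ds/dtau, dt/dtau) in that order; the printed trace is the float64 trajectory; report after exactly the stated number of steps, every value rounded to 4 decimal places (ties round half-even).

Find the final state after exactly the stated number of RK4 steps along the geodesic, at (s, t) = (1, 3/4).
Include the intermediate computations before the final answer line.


f(Y) = (ds/dtau, dt/dtau, -Gamma^s_ij Y'^i Y'^j, -Gamma^t_ij Y'^i Y'^j) with the Gammas evaluated at the stage position; h = 0.100000; intermediate values shown to 6 dp
step 0: s = 1.0000, t = 0.7500, ds/dtau = -1.7500, dt/dtau = -1.2500
step 1:
  k1: at (s, t) = (1.000000, 0.750000), (ds/dtau, dt/dtau) = (-1.750000, -1.250000); Gamma_sss = 0.160000, Gamma_sst = 0.000000, Gamma_stt = -2.240000, Gamma_tss = 0.000000, Gamma_tst = 0.285714, Gamma_ttt = 0.000000; k1 = (-1.750000, -1.250000, 3.010000, -1.250000)
  k2: at (s, t) = (0.912500, 0.687500), (ds/dtau, dt/dtau) = (-1.599500, -1.312500); Gamma_sss = 0.160958, Gamma_sst = 0.000000, Gamma_stt = -2.197686, Gamma_tss = 0.000000, Gamma_tst = 0.286550, Gamma_ttt = 0.000000; k2 = (-1.599500, -1.312500, 3.374064, -1.203133)
  k3: at (s, t) = (0.920025, 0.684375), (ds/dtau, dt/dtau) = (-1.581297, -1.310157); Gamma_sss = 0.160877, Gamma_sst = 0.000000, Gamma_stt = -2.201328, Gamma_tss = 0.000000, Gamma_tst = 0.286482, Gamma_ttt = 0.000000; k3 = (-1.581297, -1.310157, 3.376330, -1.187038)
  k4: at (s, t) = (0.841870, 0.618984), (ds/dtau, dt/dtau) = (-1.412367, -1.368704); Gamma_sss = 0.161695, Gamma_sst = 0.000000, Gamma_stt = -2.163478, Gamma_tss = 0.000000, Gamma_tst = 0.287136, Gamma_ttt = 0.000000; k4 = (-1.412367, -1.368704, 3.730405, -1.110131)
  Y <- Y + (h/6)(k1 + 2k2 + 2k3 + k4): s = 0.8413, t = 0.6189, ds/dtau = -1.4126, dt/dtau = -1.3690
step 2:
  k1: at (s, t) = (0.841267, 0.618933), (ds/dtau, dt/dtau) = (-1.412647, -1.369008); Gamma_sss = 0.161701, Gamma_sst = 0.000000, Gamma_stt = -2.163186, Gamma_tss = 0.000000, Gamma_tst = 0.287140, Gamma_ttt = 0.000000; k1 = (-1.412647, -1.369008, 3.731518, -1.110615)
  k2: at (s, t) = (0.770635, 0.550483), (ds/dtau, dt/dtau) = (-1.226071, -1.424539); Gamma_sss = 0.162404, Gamma_sst = 0.000000, Gamma_stt = -2.128923, Gamma_tss = 0.000000, Gamma_tst = 0.287641, Gamma_ttt = 0.000000; k2 = (-1.226071, -1.424539, 4.076112, -1.004777)
  k3: at (s, t) = (0.779964, 0.547706), (ds/dtau, dt/dtau) = (-1.208841, -1.419247); Gamma_sss = 0.162313, Gamma_sst = 0.000000, Gamma_stt = -2.133451, Gamma_tss = 0.000000, Gamma_tst = 0.287580, Gamma_ttt = 0.000000; k3 = (-1.208841, -1.419247, 4.060141, -0.986768)
  k4: at (s, t) = (0.720383, 0.477008), (ds/dtau, dt/dtau) = (-1.006633, -1.467685); Gamma_sss = 0.162880, Gamma_sst = 0.000000, Gamma_stt = -2.104512, Gamma_tss = 0.000000, Gamma_tst = 0.287941, Gamma_ttt = 0.000000; k4 = (-1.006633, -1.467685, 4.368277, -0.850820)
  Y <- Y + (h/6)(k1 + 2k2 + 2k3 + k4): s = 0.7198, t = 0.4769, ds/dtau = -1.0064, dt/dtau = -1.4681
step 3:
  k1: at (s, t) = (0.719782, 0.476862), (ds/dtau, dt/dtau) = (-1.006442, -1.468083); Gamma_sss = 0.162886, Gamma_sst = 0.000000, Gamma_stt = -2.104220, Gamma_tss = 0.000000, Gamma_tst = 0.287945, Gamma_ttt = 0.000000; k1 = (-1.006442, -1.468083, 4.370167, -0.850900)
  k2: at (s, t) = (0.669460, 0.403458), (ds/dtau, dt/dtau) = (-0.787933, -1.510628); Gamma_sss = 0.163342, Gamma_sst = 0.000000, Gamma_stt = -2.079743, Gamma_tss = 0.000000, Gamma_tst = 0.288197, Gamma_ttt = 0.000000; k2 = (-0.787933, -1.510628, 4.644559, -0.686067)
  k3: at (s, t) = (0.680386, 0.401331), (ds/dtau, dt/dtau) = (-0.774214, -1.502387); Gamma_sss = 0.163244, Gamma_sst = 0.000000, Gamma_stt = -2.085060, Gamma_tss = 0.000000, Gamma_tst = 0.288147, Gamma_ttt = 0.000000; k3 = (-0.774214, -1.502387, 4.608475, -0.670326)
  k4: at (s, t) = (0.642361, 0.326623), (ds/dtau, dt/dtau) = (-0.545594, -1.535116); Gamma_sss = 0.163578, Gamma_sst = 0.000000, Gamma_stt = -2.066548, Gamma_tss = 0.000000, Gamma_tst = 0.288312, Gamma_ttt = 0.000000; k4 = (-0.545594, -1.535116, 4.821294, -0.482952)
  Y <- Y + (h/6)(k1 + 2k2 + 2k3 + k4): s = 0.6418, t = 0.3264, ds/dtau = -0.5448, dt/dtau = -1.5355
step 4:
  k1: at (s, t) = (0.641843, 0.326375), (ds/dtau, dt/dtau) = (-0.544816, -1.535527); Gamma_sss = 0.163583, Gamma_sst = 0.000000, Gamma_stt = -2.066296, Gamma_tss = 0.000000, Gamma_tst = 0.288314, Gamma_ttt = 0.000000; k1 = (-0.544816, -1.535527, 4.823447, -0.482396)
  k2: at (s, t) = (0.614603, 0.249598), (ds/dtau, dt/dtau) = (-0.303644, -1.559647); Gamma_sss = 0.163814, Gamma_sst = 0.000000, Gamma_stt = -2.053022, Gamma_tss = 0.000000, Gamma_tst = 0.288414, Gamma_ttt = 0.000000; k2 = (-0.303644, -1.559647, 4.978869, -0.273173)
  k3: at (s, t) = (0.626661, 0.248392), (ds/dtau, dt/dtau) = (-0.295873, -1.549186); Gamma_sss = 0.163712, Gamma_sst = 0.000000, Gamma_stt = -2.058899, Gamma_tss = 0.000000, Gamma_tst = 0.288372, Gamma_ttt = 0.000000; k3 = (-0.295873, -1.549186, 4.926978, -0.264357)
  k4: at (s, t) = (0.612256, 0.171456), (ds/dtau, dt/dtau) = (-0.052118, -1.561963); Gamma_sss = 0.163833, Gamma_sst = 0.000000, Gamma_stt = -2.051878, Gamma_tss = 0.000000, Gamma_tst = 0.288422, Gamma_ttt = 0.000000; k4 = (-0.052118, -1.561963, 5.005579, -0.046959)
  Y <- Y + (h/6)(k1 + 2k2 + 2k3 + k4): s = 0.6119, t = 0.1711, ds/dtau = -0.0508, dt/dtau = -1.5623

Answer: s = 0.6119, t = 0.1711, ds/dtau = -0.0508, dt/dtau = -1.5623


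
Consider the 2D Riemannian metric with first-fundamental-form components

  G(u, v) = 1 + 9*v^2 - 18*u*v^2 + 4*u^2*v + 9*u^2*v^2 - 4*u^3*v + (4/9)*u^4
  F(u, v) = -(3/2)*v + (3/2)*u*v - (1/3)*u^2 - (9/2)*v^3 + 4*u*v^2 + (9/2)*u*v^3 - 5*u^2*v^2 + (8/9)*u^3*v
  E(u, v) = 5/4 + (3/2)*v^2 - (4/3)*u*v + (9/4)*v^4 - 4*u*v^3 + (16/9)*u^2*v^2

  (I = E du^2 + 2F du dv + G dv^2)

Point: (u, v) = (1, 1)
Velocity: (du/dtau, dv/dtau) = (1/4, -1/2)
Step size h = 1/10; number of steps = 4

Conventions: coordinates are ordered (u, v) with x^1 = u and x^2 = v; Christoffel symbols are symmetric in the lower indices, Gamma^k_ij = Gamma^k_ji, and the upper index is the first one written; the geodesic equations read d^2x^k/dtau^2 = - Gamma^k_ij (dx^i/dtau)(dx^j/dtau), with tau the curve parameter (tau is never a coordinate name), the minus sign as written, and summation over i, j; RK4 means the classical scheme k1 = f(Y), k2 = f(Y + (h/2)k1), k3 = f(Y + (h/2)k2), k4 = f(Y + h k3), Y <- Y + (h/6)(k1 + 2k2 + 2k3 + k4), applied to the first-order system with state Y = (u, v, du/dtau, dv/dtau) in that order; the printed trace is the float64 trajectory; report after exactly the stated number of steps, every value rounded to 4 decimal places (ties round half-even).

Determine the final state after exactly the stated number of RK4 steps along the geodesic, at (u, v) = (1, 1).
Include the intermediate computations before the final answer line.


f(Y) = (du/dtau, dv/dtau, -Gamma^u_ij Y'^i Y'^j, -Gamma^v_ij Y'^i Y'^j) with the Gammas evaluated at the stage position; h = 0.100000; intermediate values shown to 6 dp
step 0: u = 1.0000, v = 1.0000, du/dtau = 0.2500, dv/dtau = -0.5000
step 1:
  k1: at (u, v) = (1.000000, 1.000000), (du/dtau, dv/dtau) = (0.250000, -0.500000); Gamma_uuu = -0.470588, Gamma_uuv = 0.588235, Gamma_uvv = 0.000000, Gamma_vuu = 0.470588, Gamma_vuv = -0.588235, Gamma_vvv = 0.000000; k1 = (0.250000, -0.500000, 0.176471, -0.176471)
  k2: at (u, v) = (1.012500, 0.975000), (du/dtau, dv/dtau) = (0.258824, -0.508824); Gamma_uuu = -0.442749, Gamma_uuv = 0.536407, Gamma_uvv = 0.012772, Gamma_vuu = 0.469754, Gamma_vuv = -0.569125, Gamma_vvv = -0.013551; k2 = (0.258824, -0.508824, 0.167638, -0.177863)
  k3: at (u, v) = (1.012941, 0.974559), (du/dtau, dv/dtau) = (0.258382, -0.508893); Gamma_uuu = -0.442226, Gamma_uuv = 0.535366, Gamma_uvv = 0.013213, Gamma_vuu = 0.469685, Gamma_vuv = -0.568607, Gamma_vvv = -0.014033; k3 = (0.258382, -0.508893, 0.166891, -0.177254)
  k4: at (u, v) = (1.025838, 0.949111), (du/dtau, dv/dtau) = (0.266689, -0.517725); Gamma_uuu = -0.411627, Gamma_uuv = 0.481257, Gamma_uvv = 0.025213, Gamma_vuu = 0.467416, Gamma_vuv = -0.546483, Gamma_vvv = -0.028631; k4 = (0.266689, -0.517725, 0.155414, -0.176478)
  Y <- Y + (h/6)(k1 + 2k2 + 2k3 + k4): u = 1.0259, v = 0.9491, du/dtau = 0.2667, dv/dtau = -0.5177
step 2:
  k1: at (u, v) = (1.025852, 0.949114), (du/dtau, dv/dtau) = (0.266682, -0.517720); Gamma_uuu = -0.411629, Gamma_uuv = 0.481255, Gamma_uvv = 0.025227, Gamma_vuu = 0.467413, Gamma_vuv = -0.546475, Gamma_vvv = -0.028645; k1 = (0.266682, -0.517720, 0.155404, -0.176464)
  k2: at (u, v) = (1.039186, 0.923228), (du/dtau, dv/dtau) = (0.274453, -0.526543); Gamma_uuu = -0.378678, Gamma_uuv = 0.425785, Gamma_uvv = 0.036164, Gamma_vuu = 0.463684, Gamma_vuv = -0.521367, Gamma_vvv = -0.044282; k2 = (0.274453, -0.526543, 0.141559, -0.173336)
  k3: at (u, v) = (1.039574, 0.922787), (du/dtau, dv/dtau) = (0.273760, -0.526386); Gamma_uuu = -0.378063, Gamma_uuv = 0.424731, Gamma_uvv = 0.036480, Gamma_vuu = 0.463575, Gamma_vuv = -0.520798, Gamma_vvv = -0.044732; k3 = (0.273760, -0.526386, 0.140636, -0.172446)
  k4: at (u, v) = (1.053228, 0.896475), (du/dtau, dv/dtau) = (0.280746, -0.534964); Gamma_uuu = -0.343256, Gamma_uuv = 0.369050, Gamma_uvv = 0.045856, Gamma_vuu = 0.458394, Gamma_vuv = -0.492841, Gamma_vvv = -0.061238; k4 = (0.280746, -0.534964, 0.124786, -0.166643)
  Y <- Y + (h/6)(k1 + 2k2 + 2k3 + k4): u = 1.0532, v = 0.8965, du/dtau = 0.2808, dv/dtau = -0.5350
step 3:
  k1: at (u, v) = (1.053249, 0.896472), (du/dtau, dv/dtau) = (0.280759, -0.534964); Gamma_uuu = -0.343244, Gamma_uuv = 0.369028, Gamma_uvv = 0.045874, Gamma_vuu = 0.458389, Gamma_vuv = -0.492822, Gamma_vvv = -0.061262; k1 = (0.280759, -0.534964, 0.124781, -0.166640)
  k2: at (u, v) = (1.067287, 0.869723), (du/dtau, dv/dtau) = (0.286998, -0.543296); Gamma_uuu = -0.307209, Gamma_uuv = 0.314226, Gamma_uvv = 0.053477, Gamma_vuu = 0.451824, Gamma_vuv = -0.462145, Gamma_vvv = -0.078651; k2 = (0.286998, -0.543296, 0.107511, -0.158120)
  k3: at (u, v) = (1.067599, 0.869307), (du/dtau, dv/dtau) = (0.286134, -0.542870); Gamma_uuu = -0.306607, Gamma_uuv = 0.313321, Gamma_uvv = 0.053645, Gamma_vuu = 0.451692, Gamma_vuv = -0.461582, Gamma_vvv = -0.079030; k3 = (0.286134, -0.542870, 0.106632, -0.157089)
  k4: at (u, v) = (1.081863, 0.842185), (du/dtau, dv/dtau) = (0.291422, -0.550673); Gamma_uuu = -0.270201, Gamma_uuv = 0.260854, Gamma_uvv = 0.059095, Gamma_vuu = 0.443881, Gamma_vuv = -0.428526, Gamma_vvv = -0.097079; k4 = (0.291422, -0.550673, 0.088750, -0.145797)
  Y <- Y + (h/6)(k1 + 2k2 + 2k3 + k4): u = 1.0819, v = 0.8422, du/dtau = 0.2915, dv/dtau = -0.5507
step 4:
  k1: at (u, v) = (1.081890, 0.842172), (du/dtau, dv/dtau) = (0.291456, -0.550678); Gamma_uuu = -0.270174, Gamma_uuv = 0.260814, Gamma_uvv = 0.059109, Gamma_vuu = 0.443872, Gamma_vuv = -0.428496, Gamma_vvv = -0.097111; k1 = (0.291456, -0.550678, 0.088746, -0.145802)
  k2: at (u, v) = (1.096463, 0.814638), (du/dtau, dv/dtau) = (0.295893, -0.557969); Gamma_uuu = -0.234103, Gamma_uuv = 0.211640, Gamma_uvv = 0.062371, Gamma_vuu = 0.434957, Gamma_vuv = -0.393223, Gamma_vvv = -0.115884; k2 = (0.295893, -0.557969, 0.070962, -0.131845)
  k3: at (u, v) = (1.096685, 0.814274), (du/dtau, dv/dtau) = (0.295004, -0.557271); Gamma_uuu = -0.233619, Gamma_uuv = 0.210999, Gamma_uvv = 0.062413, Gamma_vuu = 0.434828, Gamma_vuv = -0.392725, Gamma_vvv = -0.116168; k3 = (0.295004, -0.557271, 0.070324, -0.130891)
  k4: at (u, v) = (1.111390, 0.786445), (du/dtau, dv/dtau) = (0.298488, -0.563768); Gamma_uuu = -0.198890, Gamma_uuv = 0.166434, Gamma_uvv = 0.063383, Gamma_vuu = 0.425039, Gamma_vuv = -0.355680, Gamma_vvv = -0.135454; k4 = (0.298488, -0.563768, 0.053589, -0.114523)
  Y <- Y + (h/6)(k1 + 2k2 + 2k3 + k4): u = 1.1114, v = 0.7864, du/dtau = 0.2985, dv/dtau = -0.5638

Answer: u = 1.1114, v = 0.7864, du/dtau = 0.2985, dv/dtau = -0.5638


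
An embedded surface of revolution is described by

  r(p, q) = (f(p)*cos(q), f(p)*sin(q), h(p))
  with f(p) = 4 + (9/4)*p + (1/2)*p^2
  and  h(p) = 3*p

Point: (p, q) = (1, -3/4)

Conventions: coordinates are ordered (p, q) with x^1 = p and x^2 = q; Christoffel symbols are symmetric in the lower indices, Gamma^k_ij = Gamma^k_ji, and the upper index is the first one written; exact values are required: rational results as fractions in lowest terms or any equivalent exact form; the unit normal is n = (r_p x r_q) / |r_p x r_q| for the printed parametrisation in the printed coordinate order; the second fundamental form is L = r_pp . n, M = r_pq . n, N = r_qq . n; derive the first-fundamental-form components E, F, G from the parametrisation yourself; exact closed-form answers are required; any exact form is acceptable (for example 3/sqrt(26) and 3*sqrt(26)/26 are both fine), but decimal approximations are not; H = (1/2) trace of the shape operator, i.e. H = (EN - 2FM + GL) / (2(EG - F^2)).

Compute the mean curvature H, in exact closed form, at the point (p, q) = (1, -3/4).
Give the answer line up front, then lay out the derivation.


Answer: H = 1640*sqrt(313)/881721

f = 27/4, f' = 13/4, f'' = 1, h' = 3, h'' = 0
E = 313/16, F = 0, G = 729/16; answer radicand W^2 = 313/16
unnormalised second-form numerators: l = -3, m = 0, n = 81/4; L = l/sqrt(313/16), and similarly M = m/sqrt(W^2), N = n/sqrt(W^2)
H = (E*n - 2*F*m + G*l) / (2*(EG - F^2)*sqrt(W^2)); E*n - 2*F*m + G*l = 16605/64, EG - F^2 = 228177/256, so H = (410/2817)/sqrt(313/16)


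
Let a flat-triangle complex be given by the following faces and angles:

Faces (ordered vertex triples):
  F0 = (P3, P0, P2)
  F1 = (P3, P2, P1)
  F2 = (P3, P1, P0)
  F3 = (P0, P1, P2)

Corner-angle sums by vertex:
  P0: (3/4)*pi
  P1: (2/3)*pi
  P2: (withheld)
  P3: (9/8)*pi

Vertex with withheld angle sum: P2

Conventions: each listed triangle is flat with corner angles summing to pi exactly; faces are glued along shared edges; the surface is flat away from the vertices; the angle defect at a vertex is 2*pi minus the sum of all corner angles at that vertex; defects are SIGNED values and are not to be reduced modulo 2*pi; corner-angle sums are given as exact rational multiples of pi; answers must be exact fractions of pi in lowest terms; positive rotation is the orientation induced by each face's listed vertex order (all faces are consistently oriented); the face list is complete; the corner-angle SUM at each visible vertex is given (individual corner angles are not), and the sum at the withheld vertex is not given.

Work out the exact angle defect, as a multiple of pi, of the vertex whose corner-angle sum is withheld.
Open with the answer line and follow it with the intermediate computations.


Answer: defect(P2) = (13/24)*pi

V = 4, E = 6, F = 4; chi = V - E + F = 2
Gauss-Bonnet: total defect = 2*pi*chi = 4*pi; visible defects sum to (83/24)*pi


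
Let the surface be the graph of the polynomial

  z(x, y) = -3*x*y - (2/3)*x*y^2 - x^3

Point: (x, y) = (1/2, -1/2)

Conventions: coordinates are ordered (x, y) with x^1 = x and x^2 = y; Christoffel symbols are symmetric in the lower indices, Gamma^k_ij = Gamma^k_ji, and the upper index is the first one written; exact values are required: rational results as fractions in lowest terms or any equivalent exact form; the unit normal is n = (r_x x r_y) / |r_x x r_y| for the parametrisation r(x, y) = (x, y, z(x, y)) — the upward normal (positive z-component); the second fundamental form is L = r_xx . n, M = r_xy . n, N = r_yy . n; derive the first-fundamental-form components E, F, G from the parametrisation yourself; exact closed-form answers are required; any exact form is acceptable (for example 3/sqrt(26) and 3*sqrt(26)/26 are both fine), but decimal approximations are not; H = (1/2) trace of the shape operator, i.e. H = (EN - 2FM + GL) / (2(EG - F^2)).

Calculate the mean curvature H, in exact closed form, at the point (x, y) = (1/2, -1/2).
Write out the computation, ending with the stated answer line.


z_x = 7/12, z_y = -7/6, z_xx = -3, z_xy = -7/3, z_yy = -2/3
E = 193/144, F = -49/72, G = 85/36; answer radicand W^2 = 389/144
unnormalised second-form numerators: l = -3, m = -7/3, n = -2/3; L = l/sqrt(389/144), and similarly M = m/sqrt(W^2), N = n/sqrt(W^2)
H = (E*n - 2*F*m + G*l) / (2*(EG - F^2)*sqrt(W^2)); E*n - 2*F*m + G*l = -803/72, EG - F^2 = 389/144, so H = (-803/389)/sqrt(389/144)

Answer: H = -9636*sqrt(389)/151321


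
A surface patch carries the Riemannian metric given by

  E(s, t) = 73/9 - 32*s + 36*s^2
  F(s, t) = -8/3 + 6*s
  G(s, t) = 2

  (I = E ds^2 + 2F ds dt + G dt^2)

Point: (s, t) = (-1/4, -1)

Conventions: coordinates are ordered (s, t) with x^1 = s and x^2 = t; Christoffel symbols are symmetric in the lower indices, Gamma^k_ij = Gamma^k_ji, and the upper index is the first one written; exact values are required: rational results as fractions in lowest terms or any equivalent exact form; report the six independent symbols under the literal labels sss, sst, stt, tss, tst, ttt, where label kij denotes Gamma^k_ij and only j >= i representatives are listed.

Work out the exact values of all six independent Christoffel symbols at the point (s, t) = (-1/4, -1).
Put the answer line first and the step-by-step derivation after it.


Answer: Gamma_sss = -900/697, Gamma_sst = 0, Gamma_stt = 0, Gamma_tss = 216/697, Gamma_tst = 0, Gamma_ttt = 0

E = 661/36, F = -25/6, G = 2 at the point
E_s = -50, E_t = 0, F_s = 6, F_t = 0, G_s = 0, G_t = 0
EG - F^2 = 697/36;  g^inv = (36/697) * [[2, 25/6], [25/6, 661/36]]
first-kind symbols [ij,l] = (1/2)(d_i g_jl + d_j g_il - d_l g_ij): [ss,s] = E_s/2 = -25, [ss,t] = F_s - E_t/2 = 6, [st,s] = E_t/2 = 0, [st,t] = G_s/2 = 0, [tt,s] = F_t - G_s/2 = 0, [tt,t] = G_t/2 = 0
Gamma^s_ij = (G*[ij,s] - F*[ij,t])/(EG - F^2), Gamma^t_ij = (E*[ij,t] - F*[ij,s])/(EG - F^2)


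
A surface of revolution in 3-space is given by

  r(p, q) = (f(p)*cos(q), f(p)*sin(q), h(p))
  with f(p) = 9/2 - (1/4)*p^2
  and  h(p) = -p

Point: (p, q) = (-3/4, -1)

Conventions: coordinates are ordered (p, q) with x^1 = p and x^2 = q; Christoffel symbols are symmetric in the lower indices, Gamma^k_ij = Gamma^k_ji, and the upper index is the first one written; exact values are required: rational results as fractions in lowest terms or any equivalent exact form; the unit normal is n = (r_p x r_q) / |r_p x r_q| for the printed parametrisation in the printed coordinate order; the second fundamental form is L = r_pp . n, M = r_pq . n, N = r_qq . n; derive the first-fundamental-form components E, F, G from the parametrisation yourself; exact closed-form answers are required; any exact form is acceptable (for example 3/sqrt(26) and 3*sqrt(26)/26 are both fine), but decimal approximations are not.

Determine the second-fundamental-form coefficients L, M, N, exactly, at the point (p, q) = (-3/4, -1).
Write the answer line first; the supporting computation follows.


Answer: L = -4*sqrt(73)/73, M = 0, N = -279*sqrt(73)/584

f = 279/64, f' = 3/8, f'' = -1/2, h' = -1, h'' = 0
E = 73/64, F = 0, G = 77841/4096; answer radicand W^2 = 73/64
unnormalised second-form numerators: l = -1/2, m = 0, n = -279/64; L = l/sqrt(73/64), and similarly M = m/sqrt(W^2), N = n/sqrt(W^2)


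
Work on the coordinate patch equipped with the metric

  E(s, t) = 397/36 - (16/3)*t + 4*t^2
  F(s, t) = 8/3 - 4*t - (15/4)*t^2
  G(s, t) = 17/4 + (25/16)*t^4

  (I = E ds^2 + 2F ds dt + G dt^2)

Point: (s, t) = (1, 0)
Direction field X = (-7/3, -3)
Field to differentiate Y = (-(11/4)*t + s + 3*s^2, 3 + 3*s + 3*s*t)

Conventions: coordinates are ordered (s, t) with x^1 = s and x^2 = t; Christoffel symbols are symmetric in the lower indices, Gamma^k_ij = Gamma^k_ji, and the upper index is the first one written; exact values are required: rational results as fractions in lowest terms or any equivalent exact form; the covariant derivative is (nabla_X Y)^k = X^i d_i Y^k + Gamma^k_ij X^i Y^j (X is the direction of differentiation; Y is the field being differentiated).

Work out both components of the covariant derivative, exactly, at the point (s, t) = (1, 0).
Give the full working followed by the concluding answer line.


E = 397/36, F = 8/3, G = 17/4 at the point
E_s = 0, E_t = -16/3, F_s = 0, F_t = -4, G_s = 0, G_t = 0
EG - F^2 = 5725/144;  g^inv = (144/5725) * [[17/4, -8/3], [-8/3, 397/36]]
first-kind symbols [ij,l] = (1/2)(d_i g_jl + d_j g_il - d_l g_ij): [ss,s] = E_s/2 = 0, [ss,t] = F_s - E_t/2 = 8/3, [st,s] = E_t/2 = -8/3, [st,t] = G_s/2 = 0, [tt,s] = F_t - G_s/2 = -4, [tt,t] = G_t/2 = 0
Gamma^s_ij = (G*[ij,s] - F*[ij,t])/(EG - F^2), Gamma^t_ij = (E*[ij,t] - F*[ij,s])/(EG - F^2)
Gamma_sss = -1024/5725, Gamma_sst = -1632/5725, Gamma_stt = -2448/5725, Gamma_tss = 12704/17175, Gamma_tst = 1024/5725, Gamma_ttt = 1536/5725
X = (-7/3, -3), Y = (4, 6) at the point

Answer: (nabla_X Y)^s = 39821/4580, (nabla_X Y)^t = -333712/10305
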